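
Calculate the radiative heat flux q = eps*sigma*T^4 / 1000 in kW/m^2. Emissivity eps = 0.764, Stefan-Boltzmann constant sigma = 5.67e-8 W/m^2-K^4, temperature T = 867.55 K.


T^4 = 5.6647e+11
q = 0.764 * 5.67e-8 * 5.6647e+11 / 1000 = 24.539 kW/m^2

24.539 kW/m^2


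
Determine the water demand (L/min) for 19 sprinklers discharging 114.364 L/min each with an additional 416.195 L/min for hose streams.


Sprinkler demand = 19 * 114.364 = 2172.916 L/min
Total = 2172.916 + 416.195 = 2589.111 L/min

2589.111 L/min


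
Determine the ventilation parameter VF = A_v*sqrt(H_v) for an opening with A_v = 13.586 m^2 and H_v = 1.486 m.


sqrt(H_v) = 1.2190
VF = 13.586 * 1.2190 = 16.562 m^(5/2)

16.562 m^(5/2)


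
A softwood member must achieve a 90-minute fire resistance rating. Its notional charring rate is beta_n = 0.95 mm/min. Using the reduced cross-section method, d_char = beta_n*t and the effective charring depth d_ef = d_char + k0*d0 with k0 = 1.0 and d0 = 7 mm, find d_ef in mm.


d_char = 0.95 * 90 = 85.5 mm
d_ef = 85.5 + 1.0*7 = 92.5 mm

92.5 mm


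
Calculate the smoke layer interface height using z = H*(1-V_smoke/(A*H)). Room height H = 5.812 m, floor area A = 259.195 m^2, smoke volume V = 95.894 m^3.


V/(A*H) = 0.063656
1 - 0.063656 = 0.93634
z = 5.812 * 0.93634 = 5.4420 m

5.4420 m


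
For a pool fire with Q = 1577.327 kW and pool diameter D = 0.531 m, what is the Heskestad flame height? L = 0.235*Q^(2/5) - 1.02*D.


Q^(2/5) = 19.018
0.235 * Q^(2/5) = 4.4693
1.02 * D = 0.54162
L = 3.9276 m

3.9276 m


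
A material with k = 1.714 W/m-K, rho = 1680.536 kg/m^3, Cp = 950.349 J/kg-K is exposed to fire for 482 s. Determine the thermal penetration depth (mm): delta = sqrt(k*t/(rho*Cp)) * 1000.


alpha = 1.714 / (1680.536 * 950.349) = 1.0732e-06 m^2/s
alpha * t = 0.00051728
delta = sqrt(0.00051728) * 1000 = 22.744 mm

22.744 mm


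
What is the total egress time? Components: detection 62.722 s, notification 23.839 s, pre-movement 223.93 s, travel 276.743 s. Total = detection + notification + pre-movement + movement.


Total = 62.722 + 23.839 + 223.93 + 276.743 = 587.234 s

587.234 s


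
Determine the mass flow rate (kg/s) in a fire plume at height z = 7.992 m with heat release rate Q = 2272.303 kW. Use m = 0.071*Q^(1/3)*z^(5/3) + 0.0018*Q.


Q^(1/3) = 13.147
z^(5/3) = 31.947
First term = 0.071 * 13.147 * 31.947 = 29.820
Second term = 0.0018 * 2272.303 = 4.0901
m = 33.910 kg/s

33.910 kg/s


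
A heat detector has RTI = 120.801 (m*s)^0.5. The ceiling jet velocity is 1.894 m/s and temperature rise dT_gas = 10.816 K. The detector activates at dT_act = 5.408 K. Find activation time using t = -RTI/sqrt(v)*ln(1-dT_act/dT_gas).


dT_act/dT_gas = 0.5
ln(1 - 0.5) = -0.69315
t = -120.801 / sqrt(1.894) * -0.69315 = 60.842 s

60.842 s


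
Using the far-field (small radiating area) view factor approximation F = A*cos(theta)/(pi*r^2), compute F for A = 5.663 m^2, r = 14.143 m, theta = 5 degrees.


cos(5 deg) = 0.99619
pi*r^2 = 628.40
F = 5.663 * 0.99619 / 628.40 = 0.0089775

0.0089775


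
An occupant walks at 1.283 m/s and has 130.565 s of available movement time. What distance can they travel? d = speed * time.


d = 1.283 * 130.565 = 167.51 m

167.51 m


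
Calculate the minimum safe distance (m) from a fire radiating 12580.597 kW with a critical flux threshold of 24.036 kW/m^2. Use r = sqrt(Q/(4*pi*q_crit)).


4*pi*q_crit = 302.05
Q/(4*pi*q_crit) = 41.651
r = sqrt(41.651) = 6.4538 m

6.4538 m


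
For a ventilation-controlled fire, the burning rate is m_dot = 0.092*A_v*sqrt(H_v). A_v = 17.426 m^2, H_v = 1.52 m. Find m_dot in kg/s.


sqrt(H_v) = 1.2329
m_dot = 0.092 * 17.426 * 1.2329 = 1.9765 kg/s

1.9765 kg/s


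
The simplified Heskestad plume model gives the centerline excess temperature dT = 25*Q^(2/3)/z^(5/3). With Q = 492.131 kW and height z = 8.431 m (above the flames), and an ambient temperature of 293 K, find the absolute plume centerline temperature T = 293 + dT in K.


Q^(2/3) = 62.333
z^(5/3) = 34.925
dT = 25 * 62.333 / 34.925 = 44.620 K
T = 293 + 44.620 = 337.62 K

337.62 K


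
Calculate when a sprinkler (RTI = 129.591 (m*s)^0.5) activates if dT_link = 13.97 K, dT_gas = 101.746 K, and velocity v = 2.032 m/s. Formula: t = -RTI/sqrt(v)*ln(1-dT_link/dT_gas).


dT_link/dT_gas = 0.13730
ln(1 - 0.13730) = -0.14769
t = -129.591 / sqrt(2.032) * -0.14769 = 13.427 s

13.427 s


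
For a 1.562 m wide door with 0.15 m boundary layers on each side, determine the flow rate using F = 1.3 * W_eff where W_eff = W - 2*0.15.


W_eff = 1.562 - 0.30 = 1.262 m
F = 1.3 * 1.262 = 1.6406 persons/s

1.6406 persons/s


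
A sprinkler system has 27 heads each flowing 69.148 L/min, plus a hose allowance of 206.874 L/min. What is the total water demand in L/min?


Sprinkler demand = 27 * 69.148 = 1866.996 L/min
Total = 1866.996 + 206.874 = 2073.87 L/min

2073.87 L/min


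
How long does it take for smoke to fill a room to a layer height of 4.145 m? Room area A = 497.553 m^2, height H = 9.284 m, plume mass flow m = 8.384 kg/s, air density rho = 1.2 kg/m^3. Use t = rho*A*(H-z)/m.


H - z = 5.139 m
t = 1.2 * 497.553 * 5.139 / 8.384 = 365.97 s

365.97 s


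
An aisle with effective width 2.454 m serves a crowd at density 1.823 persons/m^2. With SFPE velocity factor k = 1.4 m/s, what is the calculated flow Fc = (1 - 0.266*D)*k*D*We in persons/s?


1 - 0.266*D = 1 - 0.266*1.823 = 0.51508
Fs = 0.51508 * 1.4 * 1.823 = 1.3146 persons/(s*m)
Fc = 1.3146 * 2.454 = 3.2260 persons/s

3.2260 persons/s


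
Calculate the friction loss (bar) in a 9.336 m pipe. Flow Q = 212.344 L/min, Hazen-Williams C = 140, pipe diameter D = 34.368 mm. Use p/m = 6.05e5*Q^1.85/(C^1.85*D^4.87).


Q^1.85 = 20185
C^1.85 = 9339.8
D^4.87 = 3.0274e+07
p/m = 0.043189 bar/m
p_total = 0.043189 * 9.336 = 0.40321 bar

0.40321 bar


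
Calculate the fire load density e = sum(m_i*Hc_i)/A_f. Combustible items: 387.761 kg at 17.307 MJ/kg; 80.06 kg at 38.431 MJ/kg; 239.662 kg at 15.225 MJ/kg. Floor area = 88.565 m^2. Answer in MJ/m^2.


Total energy = 387.761*17.307 + 80.06*38.431 + 239.662*15.225
= 6710.980 + 3076.786 + 3648.854
= 13436.62 MJ
e = 13436.62 / 88.565 = 151.71 MJ/m^2

151.71 MJ/m^2


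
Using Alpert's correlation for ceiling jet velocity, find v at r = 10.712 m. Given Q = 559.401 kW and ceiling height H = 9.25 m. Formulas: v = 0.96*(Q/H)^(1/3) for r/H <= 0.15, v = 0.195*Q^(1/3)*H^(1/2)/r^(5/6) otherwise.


r/H = 10.712 / 9.25 = 1.1581
r/H > 0.15, so v = 0.195*Q^(1/3)*H^(1/2)/r^(5/6)
Q^(1/3) = 8.2396
H^(1/2) = 3.0414
r^(5/6) = 7.2148
v = 0.195 * 8.2396 * 3.0414 / 7.2148 = 0.67731 m/s

0.67731 m/s


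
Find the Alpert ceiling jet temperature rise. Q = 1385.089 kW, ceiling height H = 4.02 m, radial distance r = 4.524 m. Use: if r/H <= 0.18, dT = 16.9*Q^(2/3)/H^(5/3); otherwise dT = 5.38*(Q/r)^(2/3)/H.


r/H = 4.524 / 4.02 = 1.1254
r/H > 0.18, so dT = 5.38*(Q/r)^(2/3)/H
Q/r = 306.16
(Q/r)^(2/3) = 45.426
dT = 5.38 * 45.426 / 4.02 = 60.794 K

60.794 K


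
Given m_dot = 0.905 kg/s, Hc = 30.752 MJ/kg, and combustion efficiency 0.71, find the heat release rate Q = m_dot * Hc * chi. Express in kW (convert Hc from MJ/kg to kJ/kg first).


Hc = 30.752 MJ/kg = 30.752 * 1000 kJ/kg = 30752 kJ/kg
Q = 0.905 kg/s * 30752 kJ/kg * 0.71 = 19760 kW

19760 kW


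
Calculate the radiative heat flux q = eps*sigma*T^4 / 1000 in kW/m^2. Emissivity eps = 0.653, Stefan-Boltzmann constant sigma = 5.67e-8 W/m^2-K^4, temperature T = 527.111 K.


T^4 = 7.7198e+10
q = 0.653 * 5.67e-8 * 7.7198e+10 / 1000 = 2.8583 kW/m^2

2.8583 kW/m^2


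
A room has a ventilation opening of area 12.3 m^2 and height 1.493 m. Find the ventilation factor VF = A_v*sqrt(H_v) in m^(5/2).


sqrt(H_v) = 1.2219
VF = 12.3 * 1.2219 = 15.029 m^(5/2)

15.029 m^(5/2)


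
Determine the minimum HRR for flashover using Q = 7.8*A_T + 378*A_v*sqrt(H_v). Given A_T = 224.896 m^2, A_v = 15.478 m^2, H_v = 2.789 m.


7.8*A_T = 1754.2
sqrt(H_v) = 1.6700
378*A_v*sqrt(H_v) = 9770.8
Q = 1754.2 + 9770.8 = 11525 kW

11525 kW


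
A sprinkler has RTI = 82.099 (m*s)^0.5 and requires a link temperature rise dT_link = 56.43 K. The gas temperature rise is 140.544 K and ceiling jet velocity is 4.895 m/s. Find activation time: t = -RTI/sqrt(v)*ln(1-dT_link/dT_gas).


dT_link/dT_gas = 0.40151
ln(1 - 0.40151) = -0.51335
t = -82.099 / sqrt(4.895) * -0.51335 = 19.049 s

19.049 s


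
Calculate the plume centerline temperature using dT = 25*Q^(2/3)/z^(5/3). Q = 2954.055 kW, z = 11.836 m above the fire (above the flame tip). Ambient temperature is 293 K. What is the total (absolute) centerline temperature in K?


Q^(2/3) = 205.88
z^(5/3) = 61.472
dT = 25 * 205.88 / 61.472 = 83.729 K
T = 293 + 83.729 = 376.73 K

376.73 K


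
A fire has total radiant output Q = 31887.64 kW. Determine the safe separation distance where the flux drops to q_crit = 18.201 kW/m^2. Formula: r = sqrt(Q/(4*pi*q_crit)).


4*pi*q_crit = 228.72
Q/(4*pi*q_crit) = 139.42
r = sqrt(139.42) = 11.808 m

11.808 m


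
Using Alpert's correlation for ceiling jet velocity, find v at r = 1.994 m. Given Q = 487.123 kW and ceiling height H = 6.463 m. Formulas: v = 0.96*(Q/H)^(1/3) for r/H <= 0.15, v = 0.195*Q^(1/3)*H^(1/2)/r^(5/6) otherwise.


r/H = 1.994 / 6.463 = 0.30853
r/H > 0.15, so v = 0.195*Q^(1/3)*H^(1/2)/r^(5/6)
Q^(1/3) = 7.8683
H^(1/2) = 2.5422
r^(5/6) = 1.7773
v = 0.195 * 7.8683 * 2.5422 / 1.7773 = 2.1946 m/s

2.1946 m/s


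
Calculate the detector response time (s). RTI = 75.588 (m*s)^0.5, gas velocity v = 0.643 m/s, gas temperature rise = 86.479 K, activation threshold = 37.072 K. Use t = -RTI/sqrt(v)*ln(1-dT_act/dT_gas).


dT_act/dT_gas = 0.42868
ln(1 - 0.42868) = -0.55981
t = -75.588 / sqrt(0.643) * -0.55981 = 52.770 s

52.770 s


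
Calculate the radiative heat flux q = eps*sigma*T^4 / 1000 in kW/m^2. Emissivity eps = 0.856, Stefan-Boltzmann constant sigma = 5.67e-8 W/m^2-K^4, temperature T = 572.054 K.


T^4 = 1.0709e+11
q = 0.856 * 5.67e-8 * 1.0709e+11 / 1000 = 5.1976 kW/m^2

5.1976 kW/m^2


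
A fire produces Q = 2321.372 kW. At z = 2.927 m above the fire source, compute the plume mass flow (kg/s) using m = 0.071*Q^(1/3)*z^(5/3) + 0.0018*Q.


Q^(1/3) = 13.241
z^(5/3) = 5.9892
First term = 0.071 * 13.241 * 5.9892 = 5.6305
Second term = 0.0018 * 2321.372 = 4.1785
m = 9.8089 kg/s

9.8089 kg/s


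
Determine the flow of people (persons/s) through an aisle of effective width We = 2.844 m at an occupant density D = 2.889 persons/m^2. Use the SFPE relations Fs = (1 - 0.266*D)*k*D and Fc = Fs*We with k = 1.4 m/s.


1 - 0.266*D = 1 - 0.266*2.889 = 0.23153
Fs = 0.23153 * 1.4 * 2.889 = 0.93643 persons/(s*m)
Fc = 0.93643 * 2.844 = 2.6632 persons/s

2.6632 persons/s


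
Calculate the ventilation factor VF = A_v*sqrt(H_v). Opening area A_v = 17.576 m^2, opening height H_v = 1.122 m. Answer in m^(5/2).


sqrt(H_v) = 1.0592
VF = 17.576 * 1.0592 = 18.617 m^(5/2)

18.617 m^(5/2)


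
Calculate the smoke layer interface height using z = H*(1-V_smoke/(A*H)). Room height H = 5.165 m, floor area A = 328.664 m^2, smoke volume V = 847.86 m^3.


V/(A*H) = 0.49946
1 - 0.49946 = 0.50054
z = 5.165 * 0.50054 = 2.5853 m

2.5853 m


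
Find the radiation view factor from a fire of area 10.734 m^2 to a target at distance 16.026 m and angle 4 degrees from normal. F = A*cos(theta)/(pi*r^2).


cos(4 deg) = 0.99756
pi*r^2 = 806.86
F = 10.734 * 0.99756 / 806.86 = 0.013271

0.013271


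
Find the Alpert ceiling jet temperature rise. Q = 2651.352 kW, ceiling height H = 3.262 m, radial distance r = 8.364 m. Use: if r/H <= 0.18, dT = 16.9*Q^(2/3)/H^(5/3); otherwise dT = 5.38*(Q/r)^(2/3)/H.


r/H = 8.364 / 3.262 = 2.5641
r/H > 0.18, so dT = 5.38*(Q/r)^(2/3)/H
Q/r = 317.00
(Q/r)^(2/3) = 46.491
dT = 5.38 * 46.491 / 3.262 = 76.677 K

76.677 K


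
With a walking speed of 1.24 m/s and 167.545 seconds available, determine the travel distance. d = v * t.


d = 1.24 * 167.545 = 207.76 m

207.76 m


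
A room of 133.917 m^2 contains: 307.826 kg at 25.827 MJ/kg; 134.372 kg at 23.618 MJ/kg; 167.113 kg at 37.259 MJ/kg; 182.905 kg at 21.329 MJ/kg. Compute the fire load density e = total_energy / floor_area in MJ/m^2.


Total energy = 307.826*25.827 + 134.372*23.618 + 167.113*37.259 + 182.905*21.329
= 7950.222 + 3173.598 + 6226.463 + 3901.181
= 21251.46 MJ
e = 21251.46 / 133.917 = 158.69 MJ/m^2

158.69 MJ/m^2


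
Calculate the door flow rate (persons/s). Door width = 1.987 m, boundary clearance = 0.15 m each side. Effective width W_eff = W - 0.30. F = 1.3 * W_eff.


W_eff = 1.987 - 0.30 = 1.687 m
F = 1.3 * 1.687 = 2.1931 persons/s

2.1931 persons/s


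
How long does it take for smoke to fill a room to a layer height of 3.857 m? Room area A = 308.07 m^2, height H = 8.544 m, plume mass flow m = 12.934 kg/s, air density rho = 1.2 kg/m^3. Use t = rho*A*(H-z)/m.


H - z = 4.687 m
t = 1.2 * 308.07 * 4.687 / 12.934 = 133.97 s

133.97 s


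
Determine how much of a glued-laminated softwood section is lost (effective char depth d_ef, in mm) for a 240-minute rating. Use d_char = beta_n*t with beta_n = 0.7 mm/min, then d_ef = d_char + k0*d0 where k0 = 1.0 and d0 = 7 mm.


d_char = 0.7 * 240 = 168 mm
d_ef = 168 + 1.0*7 = 175 mm

175 mm


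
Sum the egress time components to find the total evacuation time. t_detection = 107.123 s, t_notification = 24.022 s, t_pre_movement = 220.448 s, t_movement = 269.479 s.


Total = 107.123 + 24.022 + 220.448 + 269.479 = 621.072 s

621.072 s


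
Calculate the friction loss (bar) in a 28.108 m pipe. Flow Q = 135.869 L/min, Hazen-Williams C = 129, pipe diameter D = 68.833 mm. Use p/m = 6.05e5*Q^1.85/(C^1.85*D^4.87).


Q^1.85 = 8836.3
C^1.85 = 8027.7
D^4.87 = 8.9139e+08
p/m = 0.00074708 bar/m
p_total = 0.00074708 * 28.108 = 0.020999 bar

0.020999 bar


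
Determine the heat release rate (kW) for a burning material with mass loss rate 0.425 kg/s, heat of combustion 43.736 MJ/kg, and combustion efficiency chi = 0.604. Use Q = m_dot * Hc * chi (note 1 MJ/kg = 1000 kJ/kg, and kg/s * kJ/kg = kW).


Hc = 43.736 MJ/kg = 43.736 * 1000 kJ/kg = 43736 kJ/kg
Q = 0.425 kg/s * 43736 kJ/kg * 0.604 = 11227 kW

11227 kW


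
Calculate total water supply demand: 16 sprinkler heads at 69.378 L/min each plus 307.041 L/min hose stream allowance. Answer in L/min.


Sprinkler demand = 16 * 69.378 = 1110.048 L/min
Total = 1110.048 + 307.041 = 1417.089 L/min

1417.089 L/min


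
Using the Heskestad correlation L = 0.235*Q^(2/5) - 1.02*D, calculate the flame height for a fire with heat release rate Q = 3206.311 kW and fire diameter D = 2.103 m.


Q^(2/5) = 25.258
0.235 * Q^(2/5) = 5.9357
1.02 * D = 2.1451
L = 3.7906 m

3.7906 m


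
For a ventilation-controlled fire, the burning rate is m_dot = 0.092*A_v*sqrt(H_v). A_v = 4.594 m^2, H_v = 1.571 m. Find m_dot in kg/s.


sqrt(H_v) = 1.2534
m_dot = 0.092 * 4.594 * 1.2534 = 0.52975 kg/s

0.52975 kg/s


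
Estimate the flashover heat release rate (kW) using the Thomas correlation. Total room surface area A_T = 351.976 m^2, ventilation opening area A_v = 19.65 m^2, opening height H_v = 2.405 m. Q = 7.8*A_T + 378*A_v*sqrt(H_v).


7.8*A_T = 2745.4
sqrt(H_v) = 1.5508
378*A_v*sqrt(H_v) = 11519
Q = 2745.4 + 11519 = 14264 kW

14264 kW


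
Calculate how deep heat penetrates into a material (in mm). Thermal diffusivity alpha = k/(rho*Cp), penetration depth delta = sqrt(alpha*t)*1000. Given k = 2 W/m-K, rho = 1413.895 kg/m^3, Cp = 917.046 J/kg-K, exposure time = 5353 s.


alpha = 2 / (1413.895 * 917.046) = 1.5425e-06 m^2/s
alpha * t = 0.0082569
delta = sqrt(0.0082569) * 1000 = 90.868 mm

90.868 mm


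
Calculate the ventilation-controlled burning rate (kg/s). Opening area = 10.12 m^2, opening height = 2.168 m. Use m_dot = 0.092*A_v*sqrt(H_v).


sqrt(H_v) = 1.4724
m_dot = 0.092 * 10.12 * 1.4724 = 1.3709 kg/s

1.3709 kg/s


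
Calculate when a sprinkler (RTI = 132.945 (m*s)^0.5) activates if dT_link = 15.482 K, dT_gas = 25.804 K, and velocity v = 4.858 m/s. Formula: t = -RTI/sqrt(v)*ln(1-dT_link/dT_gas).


dT_link/dT_gas = 0.59998
ln(1 - 0.59998) = -0.91625
t = -132.945 / sqrt(4.858) * -0.91625 = 55.266 s

55.266 s


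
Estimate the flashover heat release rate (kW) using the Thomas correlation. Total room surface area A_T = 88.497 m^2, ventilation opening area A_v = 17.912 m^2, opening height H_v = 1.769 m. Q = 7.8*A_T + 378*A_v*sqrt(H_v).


7.8*A_T = 690.28
sqrt(H_v) = 1.3300
378*A_v*sqrt(H_v) = 9005.3
Q = 690.28 + 9005.3 = 9695.6 kW

9695.6 kW


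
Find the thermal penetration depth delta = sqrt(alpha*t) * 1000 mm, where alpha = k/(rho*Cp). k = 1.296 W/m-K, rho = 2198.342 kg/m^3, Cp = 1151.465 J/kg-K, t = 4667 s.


alpha = 1.296 / (2198.342 * 1151.465) = 5.1199e-07 m^2/s
alpha * t = 0.0023894
delta = sqrt(0.0023894) * 1000 = 48.882 mm

48.882 mm


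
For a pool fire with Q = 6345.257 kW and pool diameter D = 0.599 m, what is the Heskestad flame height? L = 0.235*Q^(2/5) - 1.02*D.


Q^(2/5) = 33.188
0.235 * Q^(2/5) = 7.7992
1.02 * D = 0.61098
L = 7.1882 m

7.1882 m


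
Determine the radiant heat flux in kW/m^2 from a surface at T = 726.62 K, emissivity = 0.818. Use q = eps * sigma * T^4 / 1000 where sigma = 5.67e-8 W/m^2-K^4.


T^4 = 2.7876e+11
q = 0.818 * 5.67e-8 * 2.7876e+11 / 1000 = 12.929 kW/m^2

12.929 kW/m^2


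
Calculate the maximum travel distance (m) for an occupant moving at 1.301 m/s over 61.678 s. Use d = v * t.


d = 1.301 * 61.678 = 80.243 m

80.243 m


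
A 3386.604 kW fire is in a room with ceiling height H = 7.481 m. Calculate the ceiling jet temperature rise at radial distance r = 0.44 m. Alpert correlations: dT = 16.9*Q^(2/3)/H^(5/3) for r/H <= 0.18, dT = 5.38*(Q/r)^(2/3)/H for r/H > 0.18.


r/H = 0.44 / 7.481 = 0.058816
r/H <= 0.18, so dT = 16.9*Q^(2/3)/H^(5/3)
Q^(2/3) = 225.52
H^(5/3) = 28.615
dT = 16.9 * 225.52 / 28.615 = 133.19 K

133.19 K


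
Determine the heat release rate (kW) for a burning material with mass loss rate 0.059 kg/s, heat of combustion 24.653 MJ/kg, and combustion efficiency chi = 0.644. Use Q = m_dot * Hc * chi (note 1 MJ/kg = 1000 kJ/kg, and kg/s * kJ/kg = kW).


Hc = 24.653 MJ/kg = 24.653 * 1000 kJ/kg = 24653 kJ/kg
Q = 0.059 kg/s * 24653 kJ/kg * 0.644 = 936.72 kW

936.72 kW


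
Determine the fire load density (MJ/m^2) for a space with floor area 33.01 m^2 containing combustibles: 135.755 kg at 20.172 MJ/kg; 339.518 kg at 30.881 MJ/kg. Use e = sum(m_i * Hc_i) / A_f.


Total energy = 135.755*20.172 + 339.518*30.881
= 2738.450 + 10484.66
= 13223.11 MJ
e = 13223.11 / 33.01 = 400.58 MJ/m^2

400.58 MJ/m^2


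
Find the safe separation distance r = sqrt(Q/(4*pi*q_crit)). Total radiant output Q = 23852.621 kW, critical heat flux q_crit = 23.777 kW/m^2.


4*pi*q_crit = 298.79
Q/(4*pi*q_crit) = 79.831
r = sqrt(79.831) = 8.9348 m

8.9348 m


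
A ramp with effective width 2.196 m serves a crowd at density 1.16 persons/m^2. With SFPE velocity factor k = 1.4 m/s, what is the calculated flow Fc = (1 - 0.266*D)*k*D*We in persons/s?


1 - 0.266*D = 1 - 0.266*1.16 = 0.69144
Fs = 0.69144 * 1.4 * 1.16 = 1.1229 persons/(s*m)
Fc = 1.1229 * 2.196 = 2.4659 persons/s

2.4659 persons/s


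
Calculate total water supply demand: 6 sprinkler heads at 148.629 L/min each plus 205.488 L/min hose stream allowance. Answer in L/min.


Sprinkler demand = 6 * 148.629 = 891.774 L/min
Total = 891.774 + 205.488 = 1097.262 L/min

1097.262 L/min


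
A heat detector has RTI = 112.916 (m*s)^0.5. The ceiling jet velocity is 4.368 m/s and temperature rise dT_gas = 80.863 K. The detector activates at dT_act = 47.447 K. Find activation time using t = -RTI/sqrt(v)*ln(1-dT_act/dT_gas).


dT_act/dT_gas = 0.58676
ln(1 - 0.58676) = -0.88372
t = -112.916 / sqrt(4.368) * -0.88372 = 47.745 s

47.745 s


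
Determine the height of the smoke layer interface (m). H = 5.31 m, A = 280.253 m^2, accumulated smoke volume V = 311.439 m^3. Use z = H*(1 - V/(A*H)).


V/(A*H) = 0.20928
1 - 0.20928 = 0.79072
z = 5.31 * 0.79072 = 4.1987 m

4.1987 m


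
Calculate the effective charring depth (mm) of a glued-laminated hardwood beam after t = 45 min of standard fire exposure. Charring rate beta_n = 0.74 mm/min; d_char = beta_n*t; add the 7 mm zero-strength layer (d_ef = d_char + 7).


d_char = 0.74 * 45 = 33.3 mm
d_ef = 33.3 + 1.0*7 = 40.3 mm

40.3 mm


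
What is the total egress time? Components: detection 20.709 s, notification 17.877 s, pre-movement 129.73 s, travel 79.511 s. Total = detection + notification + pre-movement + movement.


Total = 20.709 + 17.877 + 129.73 + 79.511 = 247.827 s

247.827 s


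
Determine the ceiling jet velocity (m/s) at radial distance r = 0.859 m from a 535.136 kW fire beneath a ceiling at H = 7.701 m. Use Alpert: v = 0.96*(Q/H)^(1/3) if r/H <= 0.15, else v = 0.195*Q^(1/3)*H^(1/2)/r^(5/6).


r/H = 0.859 / 7.701 = 0.11154
r/H <= 0.15, so v = 0.96*(Q/H)^(1/3)
Q/H = 69.489
(Q/H)^(1/3) = 4.1112
v = 0.96 * 4.1112 = 3.9468 m/s

3.9468 m/s


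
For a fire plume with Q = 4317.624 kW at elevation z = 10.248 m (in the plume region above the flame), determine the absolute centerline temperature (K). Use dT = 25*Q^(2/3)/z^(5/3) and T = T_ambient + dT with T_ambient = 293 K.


Q^(2/3) = 265.15
z^(5/3) = 48.350
dT = 25 * 265.15 / 48.350 = 137.10 K
T = 293 + 137.10 = 430.10 K

430.10 K


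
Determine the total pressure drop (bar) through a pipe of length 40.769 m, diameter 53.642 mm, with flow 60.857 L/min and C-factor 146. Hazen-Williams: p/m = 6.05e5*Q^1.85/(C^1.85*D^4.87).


Q^1.85 = 1999.7
C^1.85 = 10094
D^4.87 = 2.6466e+08
p/m = 0.00045288 bar/m
p_total = 0.00045288 * 40.769 = 0.018464 bar

0.018464 bar


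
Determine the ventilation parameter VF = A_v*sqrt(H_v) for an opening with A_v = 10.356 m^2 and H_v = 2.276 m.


sqrt(H_v) = 1.5086
VF = 10.356 * 1.5086 = 15.623 m^(5/2)

15.623 m^(5/2)


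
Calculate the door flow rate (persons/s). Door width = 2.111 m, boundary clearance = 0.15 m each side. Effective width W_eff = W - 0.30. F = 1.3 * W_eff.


W_eff = 2.111 - 0.30 = 1.811 m
F = 1.3 * 1.811 = 2.3543 persons/s

2.3543 persons/s


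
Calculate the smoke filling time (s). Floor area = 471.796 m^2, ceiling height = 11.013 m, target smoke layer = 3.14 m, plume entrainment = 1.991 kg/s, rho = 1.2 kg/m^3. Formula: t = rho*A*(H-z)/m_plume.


H - z = 7.873 m
t = 1.2 * 471.796 * 7.873 / 1.991 = 2238.7 s

2238.7 s


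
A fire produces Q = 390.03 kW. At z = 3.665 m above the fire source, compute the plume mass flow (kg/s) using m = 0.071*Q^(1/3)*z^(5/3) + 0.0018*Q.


Q^(1/3) = 7.3063
z^(5/3) = 8.7121
First term = 0.071 * 7.3063 * 8.7121 = 4.5194
Second term = 0.0018 * 390.03 = 0.70205
m = 5.2215 kg/s

5.2215 kg/s


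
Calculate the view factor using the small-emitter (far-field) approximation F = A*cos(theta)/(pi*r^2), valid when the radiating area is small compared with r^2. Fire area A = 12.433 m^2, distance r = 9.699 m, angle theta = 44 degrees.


cos(44 deg) = 0.71934
pi*r^2 = 295.53
F = 12.433 * 0.71934 / 295.53 = 0.030263

0.030263


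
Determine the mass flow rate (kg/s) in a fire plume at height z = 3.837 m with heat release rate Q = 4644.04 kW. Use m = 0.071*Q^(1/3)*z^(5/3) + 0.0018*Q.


Q^(1/3) = 16.684
z^(5/3) = 9.4042
First term = 0.071 * 16.684 * 9.4042 = 11.140
Second term = 0.0018 * 4644.04 = 8.3593
m = 19.499 kg/s

19.499 kg/s


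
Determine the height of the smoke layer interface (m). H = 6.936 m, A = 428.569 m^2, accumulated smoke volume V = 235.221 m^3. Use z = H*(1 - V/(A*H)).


V/(A*H) = 0.079131
1 - 0.079131 = 0.92087
z = 6.936 * 0.92087 = 6.3871 m

6.3871 m


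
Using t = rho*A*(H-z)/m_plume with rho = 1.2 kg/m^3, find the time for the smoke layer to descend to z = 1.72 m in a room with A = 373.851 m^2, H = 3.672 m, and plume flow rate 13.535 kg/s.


H - z = 1.952 m
t = 1.2 * 373.851 * 1.952 / 13.535 = 64.700 s

64.700 s


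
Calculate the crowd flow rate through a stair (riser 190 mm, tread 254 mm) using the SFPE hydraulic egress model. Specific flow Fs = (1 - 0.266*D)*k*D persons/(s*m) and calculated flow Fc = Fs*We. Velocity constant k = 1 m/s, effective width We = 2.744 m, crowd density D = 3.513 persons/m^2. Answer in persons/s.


1 - 0.266*D = 1 - 0.266*3.513 = 0.065542
Fs = 0.065542 * 1 * 3.513 = 0.23025 persons/(s*m)
Fc = 0.23025 * 2.744 = 0.63180 persons/s

0.63180 persons/s


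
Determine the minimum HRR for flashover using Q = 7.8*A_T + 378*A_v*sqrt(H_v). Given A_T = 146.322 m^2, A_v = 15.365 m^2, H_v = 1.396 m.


7.8*A_T = 1141.3
sqrt(H_v) = 1.1815
378*A_v*sqrt(H_v) = 6862.3
Q = 1141.3 + 6862.3 = 8003.6 kW

8003.6 kW


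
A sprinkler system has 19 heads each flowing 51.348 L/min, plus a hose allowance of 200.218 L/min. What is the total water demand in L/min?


Sprinkler demand = 19 * 51.348 = 975.612 L/min
Total = 975.612 + 200.218 = 1175.83 L/min

1175.83 L/min


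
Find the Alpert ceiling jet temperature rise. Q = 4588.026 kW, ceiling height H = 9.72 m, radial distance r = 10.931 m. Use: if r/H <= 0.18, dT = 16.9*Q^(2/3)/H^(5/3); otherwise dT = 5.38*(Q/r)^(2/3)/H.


r/H = 10.931 / 9.72 = 1.1246
r/H > 0.18, so dT = 5.38*(Q/r)^(2/3)/H
Q/r = 419.73
(Q/r)^(2/3) = 56.059
dT = 5.38 * 56.059 / 9.72 = 31.028 K

31.028 K


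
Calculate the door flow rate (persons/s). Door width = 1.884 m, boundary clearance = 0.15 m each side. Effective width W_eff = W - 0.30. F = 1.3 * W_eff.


W_eff = 1.884 - 0.30 = 1.584 m
F = 1.3 * 1.584 = 2.0592 persons/s

2.0592 persons/s


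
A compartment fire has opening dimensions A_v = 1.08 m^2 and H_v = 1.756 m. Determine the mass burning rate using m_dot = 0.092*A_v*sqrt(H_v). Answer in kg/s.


sqrt(H_v) = 1.3251
m_dot = 0.092 * 1.08 * 1.3251 = 0.13167 kg/s

0.13167 kg/s


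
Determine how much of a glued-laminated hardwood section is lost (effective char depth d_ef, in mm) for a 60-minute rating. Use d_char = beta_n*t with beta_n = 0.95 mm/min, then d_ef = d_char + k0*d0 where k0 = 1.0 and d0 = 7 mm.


d_char = 0.95 * 60 = 57 mm
d_ef = 57 + 1.0*7 = 64 mm

64 mm


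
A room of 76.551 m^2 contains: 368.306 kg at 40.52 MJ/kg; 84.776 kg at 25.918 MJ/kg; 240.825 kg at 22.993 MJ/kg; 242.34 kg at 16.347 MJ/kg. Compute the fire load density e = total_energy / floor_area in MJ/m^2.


Total energy = 368.306*40.52 + 84.776*25.918 + 240.825*22.993 + 242.34*16.347
= 14923.76 + 2197.224 + 5537.289 + 3961.532
= 26619.80 MJ
e = 26619.80 / 76.551 = 347.74 MJ/m^2

347.74 MJ/m^2


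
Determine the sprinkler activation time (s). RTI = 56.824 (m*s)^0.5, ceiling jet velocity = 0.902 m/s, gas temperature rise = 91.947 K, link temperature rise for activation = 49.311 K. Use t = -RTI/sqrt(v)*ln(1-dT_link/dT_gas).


dT_link/dT_gas = 0.53630
ln(1 - 0.53630) = -0.76851
t = -56.824 / sqrt(0.902) * -0.76851 = 45.981 s

45.981 s


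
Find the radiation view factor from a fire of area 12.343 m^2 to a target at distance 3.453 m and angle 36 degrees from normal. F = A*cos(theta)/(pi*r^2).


cos(36 deg) = 0.80902
pi*r^2 = 37.458
F = 12.343 * 0.80902 / 37.458 = 0.26658

0.26658


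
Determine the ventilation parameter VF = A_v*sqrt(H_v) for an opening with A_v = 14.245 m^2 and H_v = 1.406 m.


sqrt(H_v) = 1.1857
VF = 14.245 * 1.1857 = 16.891 m^(5/2)

16.891 m^(5/2)


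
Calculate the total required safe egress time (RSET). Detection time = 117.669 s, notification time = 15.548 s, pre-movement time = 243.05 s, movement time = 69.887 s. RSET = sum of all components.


Total = 117.669 + 15.548 + 243.05 + 69.887 = 446.154 s

446.154 s


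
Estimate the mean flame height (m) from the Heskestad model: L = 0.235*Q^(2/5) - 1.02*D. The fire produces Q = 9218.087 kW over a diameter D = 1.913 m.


Q^(2/5) = 38.535
0.235 * Q^(2/5) = 9.0557
1.02 * D = 1.9513
L = 7.1045 m

7.1045 m


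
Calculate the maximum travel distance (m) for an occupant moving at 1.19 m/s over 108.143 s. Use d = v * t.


d = 1.19 * 108.143 = 128.69 m

128.69 m


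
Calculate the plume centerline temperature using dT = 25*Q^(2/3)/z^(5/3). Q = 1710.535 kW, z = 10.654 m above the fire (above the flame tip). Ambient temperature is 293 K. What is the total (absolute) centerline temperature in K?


Q^(2/3) = 143.03
z^(5/3) = 51.585
dT = 25 * 143.03 / 51.585 = 69.317 K
T = 293 + 69.317 = 362.32 K

362.32 K


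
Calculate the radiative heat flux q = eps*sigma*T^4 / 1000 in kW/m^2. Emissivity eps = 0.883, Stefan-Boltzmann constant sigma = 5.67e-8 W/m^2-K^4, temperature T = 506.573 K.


T^4 = 6.5852e+10
q = 0.883 * 5.67e-8 * 6.5852e+10 / 1000 = 3.2969 kW/m^2

3.2969 kW/m^2


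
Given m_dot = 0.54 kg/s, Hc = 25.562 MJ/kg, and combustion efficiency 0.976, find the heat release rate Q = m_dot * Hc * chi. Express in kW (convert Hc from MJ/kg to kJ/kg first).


Hc = 25.562 MJ/kg = 25.562 * 1000 kJ/kg = 25562 kJ/kg
Q = 0.54 kg/s * 25562 kJ/kg * 0.976 = 13472 kW

13472 kW


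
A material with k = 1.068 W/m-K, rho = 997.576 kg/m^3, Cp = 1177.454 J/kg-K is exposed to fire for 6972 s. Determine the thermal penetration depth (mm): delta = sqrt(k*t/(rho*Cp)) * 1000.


alpha = 1.068 / (997.576 * 1177.454) = 9.0925e-07 m^2/s
alpha * t = 0.0063393
delta = sqrt(0.0063393) * 1000 = 79.619 mm

79.619 mm


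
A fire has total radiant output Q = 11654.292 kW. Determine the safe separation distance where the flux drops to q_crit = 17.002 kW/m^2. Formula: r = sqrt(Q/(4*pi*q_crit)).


4*pi*q_crit = 213.65
Q/(4*pi*q_crit) = 54.548
r = sqrt(54.548) = 7.3856 m

7.3856 m


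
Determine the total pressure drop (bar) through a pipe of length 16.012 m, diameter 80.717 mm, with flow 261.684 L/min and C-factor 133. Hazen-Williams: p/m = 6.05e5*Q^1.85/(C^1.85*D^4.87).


Q^1.85 = 29709
C^1.85 = 8494.3
D^4.87 = 1.9361e+09
p/m = 0.0010929 bar/m
p_total = 0.0010929 * 16.012 = 0.017500 bar

0.017500 bar


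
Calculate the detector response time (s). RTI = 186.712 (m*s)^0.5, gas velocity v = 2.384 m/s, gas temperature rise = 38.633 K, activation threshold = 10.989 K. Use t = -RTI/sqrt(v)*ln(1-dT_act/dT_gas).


dT_act/dT_gas = 0.28445
ln(1 - 0.28445) = -0.33470
t = -186.712 / sqrt(2.384) * -0.33470 = 40.474 s

40.474 s


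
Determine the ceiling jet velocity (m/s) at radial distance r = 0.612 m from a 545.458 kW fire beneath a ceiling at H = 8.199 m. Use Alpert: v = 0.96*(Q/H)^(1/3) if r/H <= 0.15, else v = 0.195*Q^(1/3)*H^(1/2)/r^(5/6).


r/H = 0.612 / 8.199 = 0.074643
r/H <= 0.15, so v = 0.96*(Q/H)^(1/3)
Q/H = 66.527
(Q/H)^(1/3) = 4.0520
v = 0.96 * 4.0520 = 3.8899 m/s

3.8899 m/s


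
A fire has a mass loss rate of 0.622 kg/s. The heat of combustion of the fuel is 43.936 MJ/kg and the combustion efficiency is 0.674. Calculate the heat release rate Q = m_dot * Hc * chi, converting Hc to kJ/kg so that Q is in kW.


Hc = 43.936 MJ/kg = 43.936 * 1000 kJ/kg = 43936 kJ/kg
Q = 0.622 kg/s * 43936 kJ/kg * 0.674 = 18419 kW

18419 kW


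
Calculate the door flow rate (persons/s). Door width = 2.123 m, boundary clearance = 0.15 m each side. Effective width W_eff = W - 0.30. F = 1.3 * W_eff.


W_eff = 2.123 - 0.30 = 1.823 m
F = 1.3 * 1.823 = 2.3699 persons/s

2.3699 persons/s


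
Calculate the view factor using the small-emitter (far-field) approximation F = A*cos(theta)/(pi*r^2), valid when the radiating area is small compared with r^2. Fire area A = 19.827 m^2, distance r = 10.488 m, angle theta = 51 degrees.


cos(51 deg) = 0.62932
pi*r^2 = 345.57
F = 19.827 * 0.62932 / 345.57 = 0.036107

0.036107


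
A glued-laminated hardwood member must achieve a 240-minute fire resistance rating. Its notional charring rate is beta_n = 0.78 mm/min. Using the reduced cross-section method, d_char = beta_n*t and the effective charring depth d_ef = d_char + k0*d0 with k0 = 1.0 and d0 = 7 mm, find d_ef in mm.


d_char = 0.78 * 240 = 187.2 mm
d_ef = 187.2 + 1.0*7 = 194.2 mm

194.2 mm


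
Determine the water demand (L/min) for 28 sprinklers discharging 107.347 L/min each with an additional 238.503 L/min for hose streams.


Sprinkler demand = 28 * 107.347 = 3005.716 L/min
Total = 3005.716 + 238.503 = 3244.219 L/min

3244.219 L/min


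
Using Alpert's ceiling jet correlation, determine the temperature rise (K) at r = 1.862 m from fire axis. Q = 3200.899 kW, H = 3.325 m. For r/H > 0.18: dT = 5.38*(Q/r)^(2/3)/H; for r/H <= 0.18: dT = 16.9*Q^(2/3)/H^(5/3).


r/H = 1.862 / 3.325 = 0.56
r/H > 0.18, so dT = 5.38*(Q/r)^(2/3)/H
Q/r = 1719.1
(Q/r)^(2/3) = 143.50
dT = 5.38 * 143.50 / 3.325 = 232.19 K

232.19 K


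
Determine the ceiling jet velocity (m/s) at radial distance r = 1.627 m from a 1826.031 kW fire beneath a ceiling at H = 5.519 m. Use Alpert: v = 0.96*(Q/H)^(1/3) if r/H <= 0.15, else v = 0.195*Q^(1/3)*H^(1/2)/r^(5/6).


r/H = 1.627 / 5.519 = 0.29480
r/H > 0.15, so v = 0.195*Q^(1/3)*H^(1/2)/r^(5/6)
Q^(1/3) = 12.223
H^(1/2) = 2.3493
r^(5/6) = 1.5002
v = 0.195 * 12.223 * 2.3493 / 1.5002 = 3.7323 m/s

3.7323 m/s


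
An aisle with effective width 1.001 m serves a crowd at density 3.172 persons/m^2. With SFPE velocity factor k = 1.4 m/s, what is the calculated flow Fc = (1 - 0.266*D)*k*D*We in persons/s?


1 - 0.266*D = 1 - 0.266*3.172 = 0.15625
Fs = 0.15625 * 1.4 * 3.172 = 0.69387 persons/(s*m)
Fc = 0.69387 * 1.001 = 0.69456 persons/s

0.69456 persons/s


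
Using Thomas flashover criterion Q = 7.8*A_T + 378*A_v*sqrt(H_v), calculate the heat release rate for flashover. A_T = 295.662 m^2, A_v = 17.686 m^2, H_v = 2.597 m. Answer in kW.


7.8*A_T = 2306.2
sqrt(H_v) = 1.6115
378*A_v*sqrt(H_v) = 10774
Q = 2306.2 + 10774 = 13080 kW

13080 kW


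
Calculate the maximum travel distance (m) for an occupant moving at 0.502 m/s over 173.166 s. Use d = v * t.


d = 0.502 * 173.166 = 86.929 m

86.929 m


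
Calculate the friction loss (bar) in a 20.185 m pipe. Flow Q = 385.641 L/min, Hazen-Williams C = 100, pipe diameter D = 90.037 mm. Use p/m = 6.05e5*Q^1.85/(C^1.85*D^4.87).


Q^1.85 = 60875
C^1.85 = 5011.9
D^4.87 = 3.2963e+09
p/m = 0.0022293 bar/m
p_total = 0.0022293 * 20.185 = 0.044998 bar

0.044998 bar


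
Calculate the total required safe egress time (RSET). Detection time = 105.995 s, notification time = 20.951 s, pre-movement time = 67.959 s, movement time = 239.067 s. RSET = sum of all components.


Total = 105.995 + 20.951 + 67.959 + 239.067 = 433.972 s

433.972 s


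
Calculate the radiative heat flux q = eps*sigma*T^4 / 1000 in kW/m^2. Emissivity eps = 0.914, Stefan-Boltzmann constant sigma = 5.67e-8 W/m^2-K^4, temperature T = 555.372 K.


T^4 = 9.5134e+10
q = 0.914 * 5.67e-8 * 9.5134e+10 / 1000 = 4.9302 kW/m^2

4.9302 kW/m^2


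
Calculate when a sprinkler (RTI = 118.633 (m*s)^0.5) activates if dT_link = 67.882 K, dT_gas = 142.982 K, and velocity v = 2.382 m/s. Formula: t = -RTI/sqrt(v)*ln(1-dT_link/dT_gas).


dT_link/dT_gas = 0.47476
ln(1 - 0.47476) = -0.64390
t = -118.633 / sqrt(2.382) * -0.64390 = 49.494 s

49.494 s


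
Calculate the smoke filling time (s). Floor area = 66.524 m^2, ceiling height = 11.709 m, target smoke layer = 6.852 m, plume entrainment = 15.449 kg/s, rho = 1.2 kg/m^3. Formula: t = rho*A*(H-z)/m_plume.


H - z = 4.857 m
t = 1.2 * 66.524 * 4.857 / 15.449 = 25.097 s

25.097 s


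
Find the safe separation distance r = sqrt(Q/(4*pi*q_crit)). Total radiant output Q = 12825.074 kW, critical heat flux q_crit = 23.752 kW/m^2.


4*pi*q_crit = 298.48
Q/(4*pi*q_crit) = 42.968
r = sqrt(42.968) = 6.5550 m

6.5550 m


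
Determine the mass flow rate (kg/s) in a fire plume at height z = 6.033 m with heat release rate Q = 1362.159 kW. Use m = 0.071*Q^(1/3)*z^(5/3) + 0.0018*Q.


Q^(1/3) = 11.085
z^(5/3) = 19.994
First term = 0.071 * 11.085 * 19.994 = 15.736
Second term = 0.0018 * 1362.159 = 2.4519
m = 18.188 kg/s

18.188 kg/s


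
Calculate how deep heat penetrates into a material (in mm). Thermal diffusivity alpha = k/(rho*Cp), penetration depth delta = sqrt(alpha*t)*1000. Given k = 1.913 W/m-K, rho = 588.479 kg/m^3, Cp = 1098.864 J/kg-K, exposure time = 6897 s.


alpha = 1.913 / (588.479 * 1098.864) = 2.9583e-06 m^2/s
alpha * t = 0.020403
delta = sqrt(0.020403) * 1000 = 142.84 mm

142.84 mm


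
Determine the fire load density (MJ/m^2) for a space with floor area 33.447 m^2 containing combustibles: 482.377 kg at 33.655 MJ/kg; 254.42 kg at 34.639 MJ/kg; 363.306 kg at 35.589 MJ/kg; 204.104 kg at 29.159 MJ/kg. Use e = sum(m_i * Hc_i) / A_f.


Total energy = 482.377*33.655 + 254.42*34.639 + 363.306*35.589 + 204.104*29.159
= 16234.40 + 8812.854 + 12929.70 + 5951.469
= 43928.42 MJ
e = 43928.42 / 33.447 = 1313.4 MJ/m^2

1313.4 MJ/m^2


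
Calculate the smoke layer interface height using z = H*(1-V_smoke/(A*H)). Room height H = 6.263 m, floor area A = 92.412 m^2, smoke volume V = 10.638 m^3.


V/(A*H) = 0.018380
1 - 0.018380 = 0.98162
z = 6.263 * 0.98162 = 6.1479 m

6.1479 m


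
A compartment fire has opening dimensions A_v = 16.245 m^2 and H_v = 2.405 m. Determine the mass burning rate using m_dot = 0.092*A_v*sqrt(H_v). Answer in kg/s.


sqrt(H_v) = 1.5508
m_dot = 0.092 * 16.245 * 1.5508 = 2.3177 kg/s

2.3177 kg/s


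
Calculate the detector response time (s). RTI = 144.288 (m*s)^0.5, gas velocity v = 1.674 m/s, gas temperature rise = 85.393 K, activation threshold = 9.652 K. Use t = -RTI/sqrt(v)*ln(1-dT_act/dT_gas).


dT_act/dT_gas = 0.11303
ln(1 - 0.11303) = -0.11994
t = -144.288 / sqrt(1.674) * -0.11994 = 13.376 s

13.376 s


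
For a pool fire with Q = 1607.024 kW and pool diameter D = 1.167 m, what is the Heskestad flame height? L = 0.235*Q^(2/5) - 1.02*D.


Q^(2/5) = 19.161
0.235 * Q^(2/5) = 4.5027
1.02 * D = 1.1903
L = 3.3124 m

3.3124 m


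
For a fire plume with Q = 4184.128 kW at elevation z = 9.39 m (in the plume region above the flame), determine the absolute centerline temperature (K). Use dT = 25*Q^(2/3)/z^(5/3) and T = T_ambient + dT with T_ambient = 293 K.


Q^(2/3) = 259.66
z^(5/3) = 41.794
dT = 25 * 259.66 / 41.794 = 155.32 K
T = 293 + 155.32 = 448.32 K

448.32 K


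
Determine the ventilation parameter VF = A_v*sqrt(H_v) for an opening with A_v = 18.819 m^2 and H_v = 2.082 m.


sqrt(H_v) = 1.4429
VF = 18.819 * 1.4429 = 27.154 m^(5/2)

27.154 m^(5/2)


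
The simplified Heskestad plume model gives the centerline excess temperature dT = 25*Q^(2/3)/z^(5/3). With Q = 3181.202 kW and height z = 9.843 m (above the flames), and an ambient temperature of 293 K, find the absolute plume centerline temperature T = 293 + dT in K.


Q^(2/3) = 216.30
z^(5/3) = 45.208
dT = 25 * 216.30 / 45.208 = 119.62 K
T = 293 + 119.62 = 412.62 K

412.62 K


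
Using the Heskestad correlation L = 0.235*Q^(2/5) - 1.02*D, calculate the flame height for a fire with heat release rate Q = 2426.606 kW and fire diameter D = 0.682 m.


Q^(2/5) = 22.594
0.235 * Q^(2/5) = 5.3097
1.02 * D = 0.69564
L = 4.6140 m

4.6140 m


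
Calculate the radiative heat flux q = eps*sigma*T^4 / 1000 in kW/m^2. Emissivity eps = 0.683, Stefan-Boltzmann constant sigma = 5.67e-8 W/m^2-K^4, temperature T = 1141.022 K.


T^4 = 1.6950e+12
q = 0.683 * 5.67e-8 * 1.6950e+12 / 1000 = 65.642 kW/m^2

65.642 kW/m^2


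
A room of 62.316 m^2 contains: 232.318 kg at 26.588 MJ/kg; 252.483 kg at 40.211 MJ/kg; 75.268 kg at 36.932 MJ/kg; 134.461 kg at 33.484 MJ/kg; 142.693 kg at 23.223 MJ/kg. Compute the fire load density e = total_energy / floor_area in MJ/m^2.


Total energy = 232.318*26.588 + 252.483*40.211 + 75.268*36.932 + 134.461*33.484 + 142.693*23.223
= 6176.871 + 10152.59 + 2779.798 + 4502.292 + 3313.760
= 26925.31 MJ
e = 26925.31 / 62.316 = 432.08 MJ/m^2

432.08 MJ/m^2


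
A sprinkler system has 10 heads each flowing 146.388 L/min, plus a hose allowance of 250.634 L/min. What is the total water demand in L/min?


Sprinkler demand = 10 * 146.388 = 1463.88 L/min
Total = 1463.88 + 250.634 = 1714.514 L/min

1714.514 L/min


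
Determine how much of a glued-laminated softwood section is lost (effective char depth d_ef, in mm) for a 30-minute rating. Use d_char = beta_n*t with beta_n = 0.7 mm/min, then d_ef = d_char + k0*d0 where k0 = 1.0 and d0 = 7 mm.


d_char = 0.7 * 30 = 21 mm
d_ef = 21 + 1.0*7 = 28 mm

28 mm
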